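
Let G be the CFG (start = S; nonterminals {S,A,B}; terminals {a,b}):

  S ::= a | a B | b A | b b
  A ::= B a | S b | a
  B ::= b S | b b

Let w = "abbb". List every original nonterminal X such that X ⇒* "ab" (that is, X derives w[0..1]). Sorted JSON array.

CNF form of G:
  S -> T0 B | T1 A | T1 T1 | a
  A -> B T0 | S T1 | a
  B -> T1 S | T1 T1
  T0 -> a
  T1 -> b

CYK table (by increasing span) — only the sub-triangle for w[0..1]:
  T[0,0] 'a' = {A,S,T0}  orig:{A,S}
  T[1,1] 'b' = {T1}  orig:{}
  T[0,1] 'ab' = {A}

Original NTs in T[0,1] deriving "ab": ["A"]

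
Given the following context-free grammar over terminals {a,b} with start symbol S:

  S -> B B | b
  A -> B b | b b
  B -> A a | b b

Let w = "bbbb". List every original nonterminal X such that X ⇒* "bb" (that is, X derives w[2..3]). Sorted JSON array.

Convert to CNF:
  S -> B B | b
  A -> B T0 | T0 T0
  B -> A T1 | T0 T0
  T0 -> b
  T1 -> a

CYK table (by increasing span) (cells [i..j] with 2 ≤ i ≤ j ≤ 3 only):
  cell(2,2) b: {S,T0}  orig:{S}
  cell(3,3) b: {S,T0}  orig:{S}
  cell(2,3) bb: {A,B}

Original NTs in T[2,3] deriving "bb": ["A", "B"]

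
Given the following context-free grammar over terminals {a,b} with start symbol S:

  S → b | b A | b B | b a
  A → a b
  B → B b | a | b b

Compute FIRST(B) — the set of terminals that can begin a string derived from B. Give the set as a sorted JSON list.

Compute FIRST by fixpoint:
iter 1:
  A via A→a b: +{a}
  B via B→a: +{a}
  B via B→b b: +{b}
  S via S→b: +{b}
  FIRST[S]={b}  FIRST[A]={a}  FIRST[B]={a,b}
iter 2: done
  FIRST[S]={b}  FIRST[A]={a}  FIRST[B]={a,b}

FIRST(B) = ["a", "b"]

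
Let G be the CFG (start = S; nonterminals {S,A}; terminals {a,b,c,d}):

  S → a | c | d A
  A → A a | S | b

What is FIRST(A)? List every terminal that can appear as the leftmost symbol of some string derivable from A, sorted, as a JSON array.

Compute FIRST by fixpoint:
round 1:
  A via A→b: +{b}
  S via S→a: +{a}
  S via S→c: +{c}
  S via S→d A: +{d}
  FIRST[S]={a,c,d}  FIRST[A]={b}
round 2:
  A via A→S: +{a,c,d}
  FIRST[S]={a,c,d}  FIRST[A]={a,b,c,d}
round 3: (stable)
  FIRST[S]={a,c,d}  FIRST[A]={a,b,c,d}

FIRST(A) = ["a", "b", "c", "d"]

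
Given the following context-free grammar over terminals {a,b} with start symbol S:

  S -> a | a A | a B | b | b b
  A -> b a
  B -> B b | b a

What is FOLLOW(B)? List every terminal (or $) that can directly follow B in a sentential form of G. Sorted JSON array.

FIRST sets, iterate to fixpoint:
iter 1:
  A via A→b a: +{b}
  B via B→b a: +{b}
  S via S→a: +{a}
  S via S→b: +{b}
  S: {a,b}  A: {b}  B: {b}
iter 2: done
  S: {a,b}  A: {b}  B: {b}

Compute FOLLOW by fixpoint:
initialize: $ ∈ FOLLOW(S)
round 1:
  B→B b: FOLLOW(B) ⊇ FIRST(b) = {b}; new: +{b}
  S→a A: FOLLOW(A) ⊇ FOLLOW(S) ⊇ {$}; new: +{$}
  S→a B: FOLLOW(B) ⊇ FOLLOW(S) ⊇ {$}; new: +{$}
  FOLLOW[S]={$}  FOLLOW[A]={$}  FOLLOW[B]={$,b}
round 2: done
  FOLLOW[S]={$}  FOLLOW[A]={$}  FOLLOW[B]={$,b}

FOLLOW(B) = ["$", "b"]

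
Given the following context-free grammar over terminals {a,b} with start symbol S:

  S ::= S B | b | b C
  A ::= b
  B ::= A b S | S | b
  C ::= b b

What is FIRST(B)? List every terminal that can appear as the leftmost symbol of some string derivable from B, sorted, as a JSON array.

Compute FIRST by fixpoint:
pass 1:
  A via A→b: +{b}
  B via B→A b S: +{b}
  C via C→b b: +{b}
  S via S→b: +{b}
  FIRST[S]={b}  FIRST[A]={b}  FIRST[B]={b}  FIRST[C]={b}
pass 2: — fixpoint
  FIRST[S]={b}  FIRST[A]={b}  FIRST[B]={b}  FIRST[C]={b}

FIRST(B) = ["b"]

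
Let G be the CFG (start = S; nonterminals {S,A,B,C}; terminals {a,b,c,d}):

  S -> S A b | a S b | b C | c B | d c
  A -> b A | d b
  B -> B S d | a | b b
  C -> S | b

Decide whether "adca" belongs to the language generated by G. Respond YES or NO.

Convert to CNF:
  S -> S X7 | T0 C | T1 T3 | T2 X8 | T3 B
  A -> T0 A | T1 T0
  B -> B X4 | T0 T0 | a
  C -> S X5 | T0 C | T1 T3 | T2 X6 | T3 B | b
  T0 -> b
  T1 -> d
  T2 -> a
  T3 -> c
  X4 -> S T1
  X5 -> A T0
  X6 -> S T0
  X7 -> A T0
  X8 -> S T0

Fill CYK table bottom-up:
  cell(0,0) a: {B,T2}  orig:{B}
  cell(1,1) d: {T1}  orig:{}
  cell(2,2) c: {T3}  orig:{}
  cell(3,3) a: {B,T2}  orig:{B}
  cell(0,1) ad: ∅
  cell(1,2) dc: {C,S}
  cell(2,3) ca: {C,S}
  cell(0,2) adc: ∅
  cell(1,3) dca: ∅
  cell(0,3) adca: ∅

S ∉ T[0,3] ⇒ NO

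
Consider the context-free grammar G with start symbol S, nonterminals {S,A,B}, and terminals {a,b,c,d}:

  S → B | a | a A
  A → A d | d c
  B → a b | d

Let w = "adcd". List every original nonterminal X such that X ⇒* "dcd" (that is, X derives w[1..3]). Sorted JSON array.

CNF form of G:
  S -> T2 A | T2 T3 | a | d
  A -> A T0 | T0 T1
  B -> T2 T3 | d
  T0 -> d
  T1 -> c
  T2 -> a
  T3 -> b

CYK table (by increasing span), restricted to cells inside w[1..3]:
  cell(1,1) d: {B,S,T0}  orig:{B,S}
  cell(2,2) c: {T1}  orig:{}
  cell(3,3) d: {B,S,T0}  orig:{B,S}
  cell(1,2) dc: {A}
  cell(2,3) cd: ∅
  cell(1,3) dcd: {A}

Original NTs in T[1,3] deriving "dcd": ["A"]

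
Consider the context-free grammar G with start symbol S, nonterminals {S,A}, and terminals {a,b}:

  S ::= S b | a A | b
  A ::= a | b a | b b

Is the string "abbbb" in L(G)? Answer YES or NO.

CNF form of G:
  S -> S T0 | T1 A | b
  A -> T0 T0 | T0 T1 | a
  T0 -> b
  T1 -> a

Fill CYK table bottom-up:
  [0..0]={A,T1}  "a"  orig:{A}
  [1..1]={S,T0}  "b"  orig:{S}
  [2..2]={S,T0}  "b"  orig:{S}
  [3..3]={S,T0}  "b"  orig:{S}
  [4..4]={S,T0}  "b"  orig:{S}
  [0..1]=∅  "ab"
  [1..2]={A,S}  "bb"
  [2..3]={A,S}  "bb"
  [3..4]={A,S}  "bb"
  [0..2]={S}  "abb"
  [1..3]={S}  "bbb"
  [2..4]={S}  "bbb"
  [0..3]={S}  "abbb"
  [1..4]={S}  "bbbb"
  [0..4]={S}  "abbbb"

S ∈ T[0,4] ⇒ YES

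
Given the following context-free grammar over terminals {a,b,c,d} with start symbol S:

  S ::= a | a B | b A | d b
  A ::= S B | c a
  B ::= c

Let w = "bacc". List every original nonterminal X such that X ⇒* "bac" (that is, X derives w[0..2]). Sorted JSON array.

Convert to CNF:
  S -> T1 B | T2 A | T3 T2 | a
  A -> S B | T0 T1
  B -> c
  T0 -> c
  T1 -> a
  T2 -> b
  T3 -> d

Fill CYK table bottom-up (cells [i..j] with 0 ≤ i ≤ j ≤ 2 only):
  T[0,0] 'b' = {T2}  orig:{}
  T[1,1] 'a' = {S,T1}  orig:{S}
  T[2,2] 'c' = {B,T0}  orig:{B}
  T[0,1] 'ba' = ∅
  T[1,2] 'ac' = {A,S}
  T[0,2] 'bac' = {S}

Original NTs in T[0,2] deriving "bac": ["S"]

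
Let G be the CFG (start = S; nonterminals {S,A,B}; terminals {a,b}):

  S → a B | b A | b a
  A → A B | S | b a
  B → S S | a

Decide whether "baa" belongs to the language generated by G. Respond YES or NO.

CNF form of G:
  S -> T0 B | T1 A | T1 T0
  A -> A B | T0 B | T1 A | T1 T0
  B -> S S | a
  T0 -> a
  T1 -> b

CYK table (by increasing span):
  cell(0,0) b: {T1}  orig:{}
  cell(1,1) a: {B,T0}  orig:{B}
  cell(2,2) a: {B,T0}  orig:{B}
  cell(0,1) ba: {A,S}
  cell(1,2) aa: {A,S}
  cell(0,2) baa: {A,S}

S ∈ T[0,2] ⇒ YES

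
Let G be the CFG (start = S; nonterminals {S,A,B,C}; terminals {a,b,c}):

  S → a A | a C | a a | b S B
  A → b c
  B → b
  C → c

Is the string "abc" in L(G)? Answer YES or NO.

CNF form of G:
  S -> T0 X3 | T2 A | T2 C | T2 T2
  A -> T0 T1
  B -> b
  C -> c
  T0 -> b
  T1 -> c
  T2 -> a
  X3 -> S B

CYK table (by increasing span):
  [0..0]={T2}  "a"  orig:{}
  [1..1]={B,T0}  "b"  orig:{B}
  [2..2]={C,T1}  "c"  orig:{C}
  [0..1]=∅  "ab"
  [1..2]={A}  "bc"
  [0..2]={S}  "abc"

S ∈ T[0,2] ⇒ YES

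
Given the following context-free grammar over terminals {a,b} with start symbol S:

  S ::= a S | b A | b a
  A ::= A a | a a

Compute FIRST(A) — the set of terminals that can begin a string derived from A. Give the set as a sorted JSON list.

Compute FIRST by fixpoint:
iter 1:
  A via A→a a: +{a}
  S via S→a S: +{a}
  S via S→b A: +{b}
  S: {a,b}  A: {a}
iter 2: (stable)
  S: {a,b}  A: {a}

FIRST(A) = ["a"]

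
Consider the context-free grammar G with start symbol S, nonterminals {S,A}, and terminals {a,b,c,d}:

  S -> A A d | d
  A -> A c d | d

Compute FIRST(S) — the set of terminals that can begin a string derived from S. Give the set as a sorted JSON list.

FIRST iteration:
round 1:
  A via A→d: +{d}
  S via S→A A d: +{d}
  FIRST(S)={d}  FIRST(A)={d}
round 2: (stable)
  FIRST(S)={d}  FIRST(A)={d}

FIRST(S) = ["d"]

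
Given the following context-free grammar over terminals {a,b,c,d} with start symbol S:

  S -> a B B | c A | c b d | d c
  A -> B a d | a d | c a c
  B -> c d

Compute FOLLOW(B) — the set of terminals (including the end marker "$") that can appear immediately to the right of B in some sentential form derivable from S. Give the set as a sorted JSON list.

Compute FIRST by fixpoint:
iter 1:
  A via A→a d: +{a}
  A via A→c a c: +{c}
  B via B→c d: +{c}
  S via S→a B B: +{a}
  S via S→c A: +{c}
  S via S→d c: +{d}
  FIRST(S)={a,c,d}  FIRST(A)={a,c}  FIRST(B)={c}
iter 2: — fixpoint
  FIRST(S)={a,c,d}  FIRST(A)={a,c}  FIRST(B)={c}

FOLLOW sets:
seed FOLLOW(S) with $
[1]
  A→B a d: FOLLOW(B) ⊇ FIRST(a) = {a}; new: +{a}
  S→a B B: FOLLOW(B) ⊇ FIRST(B) = {c}; new: +{c}
  S→a B B: FOLLOW(B) ⊇ FOLLOW(S) ⊇ {$}; new: +{$}
  S→c A: FOLLOW(A) ⊇ FOLLOW(S) ⊇ {$}; new: +{$}
  FOLLOW[S]={$}  FOLLOW[A]={$}  FOLLOW[B]={$,a,c}
[2] — fixpoint
  FOLLOW[S]={$}  FOLLOW[A]={$}  FOLLOW[B]={$,a,c}

FOLLOW(B) = ["$", "a", "c"]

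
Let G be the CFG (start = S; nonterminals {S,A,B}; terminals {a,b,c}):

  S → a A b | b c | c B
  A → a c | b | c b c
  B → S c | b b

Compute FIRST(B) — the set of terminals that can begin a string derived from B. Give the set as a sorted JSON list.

FIRST iteration:
pass 1:
  A via A→a c: +{a}
  A via A→b: +{b}
  A via A→c b c: +{c}
  B via B→b b: +{b}
  S via S→a A b: +{a}
  S via S→b c: +{b}
  S via S→c B: +{c}
  S: {a,b,c}  A: {a,b,c}  B: {b}
pass 2:
  B via B→S c: +{a,c}
  S: {a,b,c}  A: {a,b,c}  B: {a,b,c}
pass 3: done
  S: {a,b,c}  A: {a,b,c}  B: {a,b,c}

FIRST(B) = ["a", "b", "c"]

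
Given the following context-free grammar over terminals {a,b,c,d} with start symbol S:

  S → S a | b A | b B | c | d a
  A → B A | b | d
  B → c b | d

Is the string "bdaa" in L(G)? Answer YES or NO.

Convert to CNF:
  S -> S T2 | T1 A | T1 B | T3 T2 | c
  A -> B A | b | d
  B -> T0 T1 | d
  T0 -> c
  T1 -> b
  T2 -> a
  T3 -> d

CYK table (by increasing span):
  cell(0,0) b: {A,T1}  orig:{A}
  cell(1,1) d: {A,B,T3}  orig:{A,B}
  cell(2,2) a: {T2}  orig:{}
  cell(3,3) a: {T2}  orig:{}
  cell(0,1) bd: {S}
  cell(1,2) da: {S}
  cell(2,3) aa: ∅
  cell(0,2) bda: {S}
  cell(1,3) daa: {S}
  cell(0,3) bdaa: {S}

S ∈ T[0,3] ⇒ YES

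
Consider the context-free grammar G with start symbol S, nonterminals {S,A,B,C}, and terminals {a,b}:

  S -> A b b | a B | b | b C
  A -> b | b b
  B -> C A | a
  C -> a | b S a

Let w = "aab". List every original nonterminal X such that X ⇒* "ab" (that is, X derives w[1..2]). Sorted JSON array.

CNF form of G:
  S -> A X3 | T0 C | T1 B | b
  A -> T0 T0 | b
  B -> C A | a
  C -> T0 X2 | a
  T0 -> b
  T1 -> a
  X2 -> S T1
  X3 -> T0 T0

Fill CYK table bottom-up — only the sub-triangle for w[1..2]:
  T[1,1] 'a' = {B,C,T1}  orig:{B,C}
  T[2,2] 'b' = {A,S,T0}  orig:{A,S}
  T[1,2] 'ab' = {B}

Original NTs in T[1,2] deriving "ab": ["B"]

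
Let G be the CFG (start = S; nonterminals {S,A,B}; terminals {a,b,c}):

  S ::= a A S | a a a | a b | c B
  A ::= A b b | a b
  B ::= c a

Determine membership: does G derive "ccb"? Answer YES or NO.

Convert to CNF:
  S -> T1 T0 | T1 X4 | T1 X5 | T2 B
  A -> A X3 | T1 T0
  B -> T2 T1
  T0 -> b
  T1 -> a
  T2 -> c
  X3 -> T0 T0
  X4 -> A S
  X5 -> T1 T1

Fill CYK table bottom-up:
  T[0,0] 'c' = {T2}  orig:{}
  T[1,1] 'c' = {T2}  orig:{}
  T[2,2] 'b' = {T0}  orig:{}
  T[0,1] 'cc' = ∅
  T[1,2] 'cb' = ∅
  T[0,2] 'ccb' = ∅

S ∉ T[0,2] ⇒ NO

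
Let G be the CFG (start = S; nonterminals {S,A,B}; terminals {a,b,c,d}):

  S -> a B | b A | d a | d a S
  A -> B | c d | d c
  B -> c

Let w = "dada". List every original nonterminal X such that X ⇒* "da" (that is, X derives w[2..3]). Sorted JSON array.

Convert to CNF:
  S -> T1 T2 | T1 X4 | T2 B | T3 A
  A -> T0 T1 | T1 T0 | c
  B -> c
  T0 -> c
  T1 -> d
  T2 -> a
  T3 -> b
  X4 -> T2 S

CYK table (by increasing span) — only the sub-triangle for w[2..3]:
  [2..2]={T1}  "d"  orig:{}
  [3..3]={T2}  "a"  orig:{}
  [2..3]={S}  "da"

Original NTs in T[2,3] deriving "da": ["S"]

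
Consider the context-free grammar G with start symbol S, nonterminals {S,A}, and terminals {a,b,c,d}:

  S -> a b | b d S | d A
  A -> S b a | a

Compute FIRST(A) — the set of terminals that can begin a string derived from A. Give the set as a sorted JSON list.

Compute FIRST by fixpoint:
pass 1:
  A via A→a: +{a}
  S via S→a b: +{a}
  S via S→b d S: +{b}
  S via S→d A: +{d}
  FIRST(S)={a,b,d}  FIRST(A)={a}
pass 2:
  A via A→S b a: +{b,d}
  FIRST(S)={a,b,d}  FIRST(A)={a,b,d}
pass 3: done
  FIRST(S)={a,b,d}  FIRST(A)={a,b,d}

FIRST(A) = ["a", "b", "d"]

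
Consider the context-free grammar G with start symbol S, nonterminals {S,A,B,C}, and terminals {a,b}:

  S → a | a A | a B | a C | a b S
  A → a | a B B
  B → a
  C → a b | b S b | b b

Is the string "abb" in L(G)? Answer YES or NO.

Convert to CNF:
  S -> T0 A | T0 B | T0 C | T0 X4 | a
  A -> T0 X2 | a
  B -> a
  C -> T0 T1 | T1 T1 | T1 X3
  T0 -> a
  T1 -> b
  X2 -> B B
  X3 -> S T1
  X4 -> T1 S

CYK fill:
  T[0,0] 'a' = {A,B,S,T0}  orig:{A,B,S}
  T[1,1] 'b' = {T1}  orig:{}
  T[2,2] 'b' = {T1}  orig:{}
  T[0,1] 'ab' = {C,X3}  orig:{C}
  T[1,2] 'bb' = {C}
  T[0,2] 'abb' = {S}

S ∈ T[0,2] ⇒ YES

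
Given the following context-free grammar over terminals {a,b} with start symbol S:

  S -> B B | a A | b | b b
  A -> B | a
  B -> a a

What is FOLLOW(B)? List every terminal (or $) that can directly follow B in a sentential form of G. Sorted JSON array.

Compute FIRST by fixpoint:
round 1:
  A via A→a: +{a}
  B via B→a a: +{a}
  S via S→B B: +{a}
  S via S→b: +{b}
  FIRST(S)={a,b}  FIRST(A)={a}  FIRST(B)={a}
round 2: done
  FIRST(S)={a,b}  FIRST(A)={a}  FIRST(B)={a}

FOLLOW iteration:
initialize: $ ∈ FOLLOW(S)
iter 1:
  S→B B: FOLLOW(B) ⊇ FIRST(B) = {a}; new: +{a}
  S→B B: FOLLOW(B) ⊇ FOLLOW(S) ⊇ {$}; new: +{$}
  S→a A: FOLLOW(A) ⊇ FOLLOW(S) ⊇ {$}; new: +{$}
  FOLLOW(S)={$}  FOLLOW(A)={$}  FOLLOW(B)={$,a}
iter 2: — fixpoint
  FOLLOW(S)={$}  FOLLOW(A)={$}  FOLLOW(B)={$,a}

FOLLOW(B) = ["$", "a"]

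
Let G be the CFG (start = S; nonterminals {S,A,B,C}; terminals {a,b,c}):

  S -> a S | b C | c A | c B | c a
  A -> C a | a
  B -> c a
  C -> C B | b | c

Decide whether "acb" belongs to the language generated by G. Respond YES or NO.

CNF form of G:
  S -> T0 S | T1 A | T1 B | T1 T0 | T2 C
  A -> C T0 | a
  B -> T1 T0
  C -> C B | b | c
  T0 -> a
  T1 -> c
  T2 -> b

CYK fill:
  cell(0,0) a: {A,T0}  orig:{A}
  cell(1,1) c: {C,T1}  orig:{C}
  cell(2,2) b: {C,T2}  orig:{C}
  cell(0,1) ac: ∅
  cell(1,2) cb: ∅
  cell(0,2) acb: ∅

S ∉ T[0,2] ⇒ NO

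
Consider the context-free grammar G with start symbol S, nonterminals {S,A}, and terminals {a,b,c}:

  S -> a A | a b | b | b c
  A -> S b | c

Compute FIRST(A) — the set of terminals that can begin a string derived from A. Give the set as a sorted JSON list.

FIRST sets, iterate to fixpoint:
pass 1:
  A via A→c: +{c}
  S via S→a A: +{a}
  S via S→b: +{b}
  FIRST[S]={a,b}  FIRST[A]={c}
pass 2:
  A via A→S b: +{a,b}
  FIRST[S]={a,b}  FIRST[A]={a,b,c}
pass 3: — fixpoint
  FIRST[S]={a,b}  FIRST[A]={a,b,c}

FIRST(A) = ["a", "b", "c"]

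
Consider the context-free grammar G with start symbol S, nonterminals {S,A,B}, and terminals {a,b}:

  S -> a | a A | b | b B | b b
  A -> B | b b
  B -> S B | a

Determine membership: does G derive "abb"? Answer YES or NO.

CNF form of G:
  S -> T0 B | T0 T0 | T1 A | a | b
  A -> S B | T0 T0 | a
  B -> S B | a
  T0 -> b
  T1 -> a

CYK table (by increasing span):
  [0..0]={A,B,S,T1}  "a"  orig:{A,B,S}
  [1..1]={S,T0}  "b"  orig:{S}
  [2..2]={S,T0}  "b"  orig:{S}
  [0..1]=∅  "ab"
  [1..2]={A,S}  "bb"
  [0..2]={S}  "abb"

S ∈ T[0,2] ⇒ YES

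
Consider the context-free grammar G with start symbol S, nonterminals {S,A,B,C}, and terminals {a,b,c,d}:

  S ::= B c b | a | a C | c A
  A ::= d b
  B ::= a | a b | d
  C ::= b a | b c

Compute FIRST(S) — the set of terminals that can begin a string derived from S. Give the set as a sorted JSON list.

FIRST sets, iterate to fixpoint:
pass 1:
  A via A→d b: +{d}
  B via B→a: +{a}
  B via B→d: +{d}
  C via C→b a: +{b}
  S via S→B c b: +{a,d}
  S via S→c A: +{c}
  FIRST(S)={a,c,d}  FIRST(A)={d}  FIRST(B)={a,d}  FIRST(C)={b}
pass 2: (stable)
  FIRST(S)={a,c,d}  FIRST(A)={d}  FIRST(B)={a,d}  FIRST(C)={b}

FIRST(S) = ["a", "c", "d"]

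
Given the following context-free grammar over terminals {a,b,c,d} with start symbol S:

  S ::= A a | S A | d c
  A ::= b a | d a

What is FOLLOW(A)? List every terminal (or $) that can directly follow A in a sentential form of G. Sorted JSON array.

Compute FIRST by fixpoint:
pass 1:
  A via A→b a: +{b}
  A via A→d a: +{d}
  S via S→A a: +{b,d}
  FIRST[S]={b,d}  FIRST[A]={b,d}
pass 2: done
  FIRST[S]={b,d}  FIRST[A]={b,d}

FOLLOW iteration:
seed FOLLOW(S) with $
[1]
  S→A a: FOLLOW(A) ⊇ FIRST(a) = {a}; new: +{a}
  S→S A: FOLLOW(S) ⊇ FIRST(A) = {b,d}; new: +{b,d}
  S→S A: FOLLOW(A) ⊇ FOLLOW(S) ⊇ {$,b,d}; new: +{$,b,d}
  FOLLOW(S)={$,b,d}  FOLLOW(A)={$,a,b,d}
[2] (stable)
  FOLLOW(S)={$,b,d}  FOLLOW(A)={$,a,b,d}

FOLLOW(A) = ["$", "a", "b", "d"]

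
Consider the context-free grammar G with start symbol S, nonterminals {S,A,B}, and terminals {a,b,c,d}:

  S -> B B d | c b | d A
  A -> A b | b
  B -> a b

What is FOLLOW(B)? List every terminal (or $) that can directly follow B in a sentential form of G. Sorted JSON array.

Compute FIRST by fixpoint:
pass 1:
  A via A→b: +{b}
  B via B→a b: +{a}
  S via S→B B d: +{a}
  S via S→c b: +{c}
  S via S→d A: +{d}
  FIRST[S]={a,c,d}  FIRST[A]={b}  FIRST[B]={a}
pass 2: (stable)
  FIRST[S]={a,c,d}  FIRST[A]={b}  FIRST[B]={a}

FOLLOW iteration:
FOLLOW(S) := {$}
[1]
  A→A b: FOLLOW(A) ⊇ FIRST(b) = {b}; new: +{b}
  S→B B d: FOLLOW(B) ⊇ FIRST(B) = {a}; new: +{a}
  S→B B d: FOLLOW(B) ⊇ FIRST(d) = {d}; new: +{d}
  S→d A: FOLLOW(A) ⊇ FOLLOW(S) ⊇ {$}; new: +{$}
  FOLLOW(S)={$}  FOLLOW(A)={$,b}  FOLLOW(B)={a,d}
[2] (stable)
  FOLLOW(S)={$}  FOLLOW(A)={$,b}  FOLLOW(B)={a,d}

FOLLOW(B) = ["a", "d"]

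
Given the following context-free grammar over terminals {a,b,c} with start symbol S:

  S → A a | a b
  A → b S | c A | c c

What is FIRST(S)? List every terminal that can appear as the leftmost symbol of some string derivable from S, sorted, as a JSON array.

FIRST iteration:
pass 1:
  A via A→b S: +{b}
  A via A→c A: +{c}
  S via S→A a: +{b,c}
  S via S→a b: +{a}
  FIRST[S]={a,b,c}  FIRST[A]={b,c}
pass 2: done
  FIRST[S]={a,b,c}  FIRST[A]={b,c}

FIRST(S) = ["a", "b", "c"]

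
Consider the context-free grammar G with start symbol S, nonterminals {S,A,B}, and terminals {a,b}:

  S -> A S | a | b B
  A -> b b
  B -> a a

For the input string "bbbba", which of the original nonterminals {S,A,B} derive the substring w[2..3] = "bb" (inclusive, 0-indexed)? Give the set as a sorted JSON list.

CNF form of G:
  S -> A S | T0 B | a
  A -> T0 T0
  B -> T1 T1
  T0 -> b
  T1 -> a

CYK fill — only the sub-triangle for w[2..3]:
  T[2,2] 'b' = {T0}  orig:{}
  T[3,3] 'b' = {T0}  orig:{}
  T[2,3] 'bb' = {A}

Original NTs in T[2,3] deriving "bb": ["A"]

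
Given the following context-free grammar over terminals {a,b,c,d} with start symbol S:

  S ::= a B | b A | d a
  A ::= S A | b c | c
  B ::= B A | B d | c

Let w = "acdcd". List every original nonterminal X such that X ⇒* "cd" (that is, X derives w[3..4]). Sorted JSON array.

CNF form of G:
  S -> T0 A | T2 T3 | T3 B
  A -> S A | T0 T1 | c
  B -> B A | B T2 | c
  T0 -> b
  T1 -> c
  T2 -> d
  T3 -> a

CYK fill — only the sub-triangle for w[3..4]:
  T[3,3] 'c' = {A,B,T1}  orig:{A,B}
  T[4,4] 'd' = {T2}  orig:{}
  T[3,4] 'cd' = {B}

Original NTs in T[3,4] deriving "cd": ["B"]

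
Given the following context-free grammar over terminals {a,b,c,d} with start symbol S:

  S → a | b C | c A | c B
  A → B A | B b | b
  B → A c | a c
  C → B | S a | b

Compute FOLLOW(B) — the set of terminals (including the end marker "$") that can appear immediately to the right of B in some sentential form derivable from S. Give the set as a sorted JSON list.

Compute FIRST by fixpoint:
pass 1:
  A via A→b: +{b}
  B via B→A c: +{b}
  B via B→a c: +{a}
  C via C→B: +{a,b}
  S via S→a: +{a}
  S via S→b C: +{b}
  S via S→c A: +{c}
  FIRST[S]={a,b,c}  FIRST[A]={b}  FIRST[B]={a,b}  FIRST[C]={a,b}
pass 2:
  A via A→B A: +{a}
  C via C→S a: +{c}
  FIRST[S]={a,b,c}  FIRST[A]={a,b}  FIRST[B]={a,b}  FIRST[C]={a,b,c}
pass 3: done
  FIRST[S]={a,b,c}  FIRST[A]={a,b}  FIRST[B]={a,b}  FIRST[C]={a,b,c}

Compute FOLLOW by fixpoint:
initialize: $ ∈ FOLLOW(S)
iter 1:
  A→B A: FOLLOW(B) ⊇ FIRST(A) = {a,b}; new: +{a,b}
  B→A c: FOLLOW(A) ⊇ FIRST(c) = {c}; new: +{c}
  C→S a: FOLLOW(S) ⊇ FIRST(a) = {a}; new: +{a}
  S→b C: FOLLOW(C) ⊇ FOLLOW(S) ⊇ {$,a}; new: +{$,a}
  S→c A: FOLLOW(A) ⊇ FOLLOW(S) ⊇ {$,a}; new: +{$,a}
  S→c B: FOLLOW(B) ⊇ FOLLOW(S) ⊇ {$,a}; new: +{$}
  S: {$,a}  A: {$,a,c}  B: {$,a,b}  C: {$,a}
iter 2: (stable)
  S: {$,a}  A: {$,a,c}  B: {$,a,b}  C: {$,a}

FOLLOW(B) = ["$", "a", "b"]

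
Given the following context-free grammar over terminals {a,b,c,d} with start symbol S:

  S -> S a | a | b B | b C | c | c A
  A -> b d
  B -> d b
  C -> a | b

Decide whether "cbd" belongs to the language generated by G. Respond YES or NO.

CNF form of G:
  S -> S T2 | T0 B | T0 C | T3 A | a | c
  A -> T0 T1
  B -> T1 T0
  C -> a | b
  T0 -> b
  T1 -> d
  T2 -> a
  T3 -> c

Fill CYK table bottom-up:
  T[0,0] 'c' = {S,T3}  orig:{S}
  T[1,1] 'b' = {C,T0}  orig:{C}
  T[2,2] 'd' = {T1}  orig:{}
  T[0,1] 'cb' = ∅
  T[1,2] 'bd' = {A}
  T[0,2] 'cbd' = {S}

S ∈ T[0,2] ⇒ YES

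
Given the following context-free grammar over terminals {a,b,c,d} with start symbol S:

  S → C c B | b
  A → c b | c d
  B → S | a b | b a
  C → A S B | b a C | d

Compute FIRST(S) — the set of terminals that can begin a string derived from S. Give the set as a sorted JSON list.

FIRST iteration:
[1]
  A via A→c b: +{c}
  B via B→a b: +{a}
  B via B→b a: +{b}
  C via C→A S B: +{c}
  C via C→b a C: +{b}
  C via C→d: +{d}
  S via S→C c B: +{b,c,d}
  FIRST[S]={b,c,d}  FIRST[A]={c}  FIRST[B]={a,b}  FIRST[C]={b,c,d}
[2]
  B via B→S: +{c,d}
  FIRST[S]={b,c,d}  FIRST[A]={c}  FIRST[B]={a,b,c,d}  FIRST[C]={b,c,d}
[3] — fixpoint
  FIRST[S]={b,c,d}  FIRST[A]={c}  FIRST[B]={a,b,c,d}  FIRST[C]={b,c,d}

FIRST(S) = ["b", "c", "d"]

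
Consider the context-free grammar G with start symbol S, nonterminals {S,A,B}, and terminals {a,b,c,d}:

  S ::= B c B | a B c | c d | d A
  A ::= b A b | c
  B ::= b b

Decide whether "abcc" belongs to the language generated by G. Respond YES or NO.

CNF form of G:
  S -> B X5 | T1 T3 | T2 X6 | T3 A
  A -> T0 X4 | c
  B -> T0 T0
  T0 -> b
  T1 -> c
  T2 -> a
  T3 -> d
  X4 -> A T0
  X5 -> T1 B
  X6 -> B T1

CYK fill:
  [0..0]={T2}  "a"  orig:{}
  [1..1]={T0}  "b"  orig:{}
  [2..2]={A,T1}  "c"  orig:{A}
  [3..3]={A,T1}  "c"  orig:{A}
  [0..1]=∅  "ab"
  [1..2]=∅  "bc"
  [2..3]=∅  "cc"
  [0..2]=∅  "abc"
  [1..3]=∅  "bcc"
  [0..3]=∅  "abcc"

S ∉ T[0,3] ⇒ NO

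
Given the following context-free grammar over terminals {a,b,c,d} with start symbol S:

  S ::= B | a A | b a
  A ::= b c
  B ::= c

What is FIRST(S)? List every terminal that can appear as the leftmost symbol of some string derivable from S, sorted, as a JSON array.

FIRST sets, iterate to fixpoint:
[1]
  A via A→b c: +{b}
  B via B→c: +{c}
  S via S→B: +{c}
  S via S→a A: +{a}
  S via S→b a: +{b}
  S: {a,b,c}  A: {b}  B: {c}
[2] — fixpoint
  S: {a,b,c}  A: {b}  B: {c}

FIRST(S) = ["a", "b", "c"]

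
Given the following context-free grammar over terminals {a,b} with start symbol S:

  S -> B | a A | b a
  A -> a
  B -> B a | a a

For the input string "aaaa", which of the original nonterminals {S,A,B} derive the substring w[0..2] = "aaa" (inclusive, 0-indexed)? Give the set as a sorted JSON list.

Convert to CNF:
  S -> B T0 | T0 A | T0 T0 | T1 T0
  A -> a
  B -> B T0 | T0 T0
  T0 -> a
  T1 -> b

CYK fill, restricted to cells inside w[0..2]:
  cell(0,0) a: {A,T0}  orig:{A}
  cell(1,1) a: {A,T0}  orig:{A}
  cell(2,2) a: {A,T0}  orig:{A}
  cell(0,1) aa: {B,S}
  cell(1,2) aa: {B,S}
  cell(0,2) aaa: {B,S}

Original NTs in T[0,2] deriving "aaa": ["B", "S"]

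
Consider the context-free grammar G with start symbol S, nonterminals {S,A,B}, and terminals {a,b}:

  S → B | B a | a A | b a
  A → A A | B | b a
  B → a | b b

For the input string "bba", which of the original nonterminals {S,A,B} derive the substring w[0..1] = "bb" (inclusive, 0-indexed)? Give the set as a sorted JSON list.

CNF form of G:
  S -> B T1 | T0 T0 | T0 T1 | T1 A | a
  A -> A A | T0 T0 | T0 T1 | a
  B -> T0 T0 | a
  T0 -> b
  T1 -> a

CYK fill — only the sub-triangle for w[0..1]:
  [0..0]={T0}  "b"  orig:{}
  [1..1]={T0}  "b"  orig:{}
  [0..1]={A,B,S}  "bb"

Original NTs in T[0,1] deriving "bb": ["A", "B", "S"]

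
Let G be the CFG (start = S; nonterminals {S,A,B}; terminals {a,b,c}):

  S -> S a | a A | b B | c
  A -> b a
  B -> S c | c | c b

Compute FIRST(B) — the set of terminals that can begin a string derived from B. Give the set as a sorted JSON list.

Compute FIRST by fixpoint:
pass 1:
  A via A→b a: +{b}
  B via B→c: +{c}
  S via S→a A: +{a}
  S via S→b B: +{b}
  S via S→c: +{c}
  S: {a,b,c}  A: {b}  B: {c}
pass 2:
  B via B→S c: +{a,b}
  S: {a,b,c}  A: {b}  B: {a,b,c}
pass 3: (stable)
  S: {a,b,c}  A: {b}  B: {a,b,c}

FIRST(B) = ["a", "b", "c"]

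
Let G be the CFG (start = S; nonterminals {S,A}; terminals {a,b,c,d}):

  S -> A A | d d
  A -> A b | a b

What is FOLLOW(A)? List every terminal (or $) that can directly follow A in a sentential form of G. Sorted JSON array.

FIRST iteration:
[1]
  A via A→a b: +{a}
  S via S→A A: +{a}
  S via S→d d: +{d}
  S: {a,d}  A: {a}
[2] (no change)
  S: {a,d}  A: {a}

FOLLOW iteration:
seed FOLLOW(S) with $
iter 1:
  A→A b: FOLLOW(A) ⊇ FIRST(b) = {b}; new: +{b}
  S→A A: FOLLOW(A) ⊇ FIRST(A) = {a}; new: +{a}
  S→A A: FOLLOW(A) ⊇ FOLLOW(S) ⊇ {$}; new: +{$}
  S: {$}  A: {$,a,b}
iter 2: done
  S: {$}  A: {$,a,b}

FOLLOW(A) = ["$", "a", "b"]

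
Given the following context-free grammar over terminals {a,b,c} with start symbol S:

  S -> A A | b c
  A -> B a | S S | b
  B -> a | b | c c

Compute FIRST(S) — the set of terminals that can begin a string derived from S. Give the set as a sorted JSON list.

FIRST sets, iterate to fixpoint:
[1]
  A via A→b: +{b}
  B via B→a: +{a}
  B via B→b: +{b}
  B via B→c c: +{c}
  S via S→A A: +{b}
  FIRST(S)={b}  FIRST(A)={b}  FIRST(B)={a,b,c}
[2]
  A via A→B a: +{a,c}
  S via S→A A: +{a,c}
  FIRST(S)={a,b,c}  FIRST(A)={a,b,c}  FIRST(B)={a,b,c}
[3] done
  FIRST(S)={a,b,c}  FIRST(A)={a,b,c}  FIRST(B)={a,b,c}

FIRST(S) = ["a", "b", "c"]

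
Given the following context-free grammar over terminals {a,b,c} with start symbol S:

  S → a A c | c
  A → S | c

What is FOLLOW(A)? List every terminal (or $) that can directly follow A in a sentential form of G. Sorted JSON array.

FIRST sets, iterate to fixpoint:
pass 1:
  A via A→c: +{c}
  S via S→a A c: +{a}
  S via S→c: +{c}
  S: {a,c}  A: {c}
pass 2:
  A via A→S: +{a}
  S: {a,c}  A: {a,c}
pass 3: done
  S: {a,c}  A: {a,c}

Compute FOLLOW by fixpoint:
seed FOLLOW(S) with $
round 1:
  S→a A c: FOLLOW(A) ⊇ FIRST(c) = {c}; new: +{c}
  FOLLOW(S)={$}  FOLLOW(A)={c}
round 2:
  A→S: FOLLOW(S) ⊇ FOLLOW(A) ⊇ {c}; new: +{c}
  FOLLOW(S)={$,c}  FOLLOW(A)={c}
round 3: done
  FOLLOW(S)={$,c}  FOLLOW(A)={c}

FOLLOW(A) = ["c"]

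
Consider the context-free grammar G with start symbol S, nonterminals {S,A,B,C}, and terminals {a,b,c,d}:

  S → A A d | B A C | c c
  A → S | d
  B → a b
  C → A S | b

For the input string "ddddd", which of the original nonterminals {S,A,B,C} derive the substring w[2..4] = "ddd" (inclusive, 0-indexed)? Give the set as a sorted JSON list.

Convert to CNF:
  S -> A X6 | B X7 | T1 T1
  A -> A X4 | B X5 | T1 T1 | d
  B -> T2 T3
  C -> A S | b
  T0 -> d
  T1 -> c
  T2 -> a
  T3 -> b
  X4 -> A T0
  X5 -> A C
  X6 -> A T0
  X7 -> A C

CYK fill — only the sub-triangle for w[2..4]:
  [2..2]={A,T0}  "d"  orig:{A}
  [3..3]={A,T0}  "d"  orig:{A}
  [4..4]={A,T0}  "d"  orig:{A}
  [2..3]={X4,X6}  "dd"  orig:{}
  [3..4]={X4,X6}  "dd"  orig:{}
  [2..4]={A,S}  "ddd"

Original NTs in T[2,4] deriving "ddd": ["A", "S"]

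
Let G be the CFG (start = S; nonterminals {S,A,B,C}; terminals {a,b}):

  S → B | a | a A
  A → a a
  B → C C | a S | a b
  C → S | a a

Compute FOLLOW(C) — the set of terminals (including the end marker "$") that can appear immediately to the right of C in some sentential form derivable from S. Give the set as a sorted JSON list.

FIRST iteration:
[1]
  A via A→a a: +{a}
  B via B→a S: +{a}
  C via C→a a: +{a}
  S via S→B: +{a}
  S: {a}  A: {a}  B: {a}  C: {a}
[2] done
  S: {a}  A: {a}  B: {a}  C: {a}

Compute FOLLOW by fixpoint:
seed FOLLOW(S) with $
iter 1:
  B→C C: FOLLOW(C) ⊇ FIRST(C) = {a}; new: +{a}
  C→S: FOLLOW(S) ⊇ FOLLOW(C) ⊇ {a}; new: +{a}
  S→B: FOLLOW(B) ⊇ FOLLOW(S) ⊇ {$,a}; new: +{$,a}
  S→a A: FOLLOW(A) ⊇ FOLLOW(S) ⊇ {$,a}; new: +{$,a}
  S: {$,a}  A: {$,a}  B: {$,a}  C: {a}
iter 2:
  B→C C: FOLLOW(C) ⊇ FOLLOW(B) ⊇ {$,a}; new: +{$}
  S: {$,a}  A: {$,a}  B: {$,a}  C: {$,a}
iter 3: (no change)
  S: {$,a}  A: {$,a}  B: {$,a}  C: {$,a}

FOLLOW(C) = ["$", "a"]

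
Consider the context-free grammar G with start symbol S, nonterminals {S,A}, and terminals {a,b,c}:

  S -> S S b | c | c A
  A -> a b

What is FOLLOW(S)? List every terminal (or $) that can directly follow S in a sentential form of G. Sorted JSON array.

FIRST sets, iterate to fixpoint:
pass 1:
  A via A→a b: +{a}
  S via S→c: +{c}
  S: {c}  A: {a}
pass 2: done
  S: {c}  A: {a}

Compute FOLLOW by fixpoint:
initialize: $ ∈ FOLLOW(S)
[1]
  S→S S b: FOLLOW(S) ⊇ FIRST(S) = {c}; new: +{c}
  S→S S b: FOLLOW(S) ⊇ FIRST(b) = {b}; new: +{b}
  S→c A: FOLLOW(A) ⊇ FOLLOW(S) ⊇ {$,b,c}; new: +{$,b,c}
  FOLLOW[S]={$,b,c}  FOLLOW[A]={$,b,c}
[2] — fixpoint
  FOLLOW[S]={$,b,c}  FOLLOW[A]={$,b,c}

FOLLOW(S) = ["$", "b", "c"]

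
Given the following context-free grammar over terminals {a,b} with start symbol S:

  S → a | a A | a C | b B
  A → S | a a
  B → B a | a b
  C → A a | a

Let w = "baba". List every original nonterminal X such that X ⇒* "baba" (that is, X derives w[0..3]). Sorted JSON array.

CNF form of G:
  S -> T0 A | T0 C | T1 B | a
  A -> T0 A | T0 C | T0 T0 | T1 B | a
  B -> B T0 | T0 T1
  C -> A T0 | a
  T0 -> a
  T1 -> b

Fill CYK table bottom-up (cells [i..j] with 0 ≤ i ≤ j ≤ 3 only):
  cell(0,0) b: {T1}  orig:{}
  cell(1,1) a: {A,C,S,T0}  orig:{A,C,S}
  cell(2,2) b: {T1}  orig:{}
  cell(3,3) a: {A,C,S,T0}  orig:{A,C,S}
  cell(0,1) ba: ∅
  cell(1,2) ab: {B}
  cell(2,3) ba: ∅
  cell(0,2) bab: {A,S}
  cell(1,3) aba: {B}
  cell(0,3) baba: {A,C,S}

Original NTs in T[0,3] deriving "baba": ["A", "C", "S"]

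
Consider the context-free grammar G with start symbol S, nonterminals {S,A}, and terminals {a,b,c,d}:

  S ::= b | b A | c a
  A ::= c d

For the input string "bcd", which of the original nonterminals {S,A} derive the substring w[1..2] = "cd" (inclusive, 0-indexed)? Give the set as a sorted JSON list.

CNF form of G:
  S -> T0 T3 | T2 A | b
  A -> T0 T1
  T0 -> c
  T1 -> d
  T2 -> b
  T3 -> a

CYK table (by increasing span) (cells [i..j] with 1 ≤ i ≤ j ≤ 2 only):
  cell(1,1) c: {T0}  orig:{}
  cell(2,2) d: {T1}  orig:{}
  cell(1,2) cd: {A}

Original NTs in T[1,2] deriving "cd": ["A"]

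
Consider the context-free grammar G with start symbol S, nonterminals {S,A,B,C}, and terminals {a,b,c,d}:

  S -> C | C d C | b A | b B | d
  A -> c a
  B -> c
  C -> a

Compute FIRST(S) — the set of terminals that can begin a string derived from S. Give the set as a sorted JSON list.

FIRST iteration:
iter 1:
  A via A→c a: +{c}
  B via B→c: +{c}
  C via C→a: +{a}
  S via S→C: +{a}
  S via S→b A: +{b}
  S via S→d: +{d}
  FIRST[S]={a,b,d}  FIRST[A]={c}  FIRST[B]={c}  FIRST[C]={a}
iter 2: — fixpoint
  FIRST[S]={a,b,d}  FIRST[A]={c}  FIRST[B]={c}  FIRST[C]={a}

FIRST(S) = ["a", "b", "d"]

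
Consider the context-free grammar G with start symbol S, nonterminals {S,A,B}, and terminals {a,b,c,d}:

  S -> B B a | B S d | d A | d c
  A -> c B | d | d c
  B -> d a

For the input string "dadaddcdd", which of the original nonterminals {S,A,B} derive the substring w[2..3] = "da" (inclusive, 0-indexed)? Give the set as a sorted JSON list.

Convert to CNF:
  S -> B X3 | B X4 | T1 A | T1 T0
  A -> T0 B | T1 T0 | d
  B -> T1 T2
  T0 -> c
  T1 -> d
  T2 -> a
  X3 -> B T2
  X4 -> S T1

Fill CYK table bottom-up, restricted to cells inside w[2..3]:
  T[2,2] 'd' = {A,T1}  orig:{A}
  T[3,3] 'a' = {T2}  orig:{}
  T[2,3] 'da' = {B}

Original NTs in T[2,3] deriving "da": ["B"]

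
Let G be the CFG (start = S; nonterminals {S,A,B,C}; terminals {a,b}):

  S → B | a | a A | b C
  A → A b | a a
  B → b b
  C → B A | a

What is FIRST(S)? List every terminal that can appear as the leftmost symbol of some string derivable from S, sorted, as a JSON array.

Compute FIRST by fixpoint:
pass 1:
  A via A→a a: +{a}
  B via B→b b: +{b}
  C via C→B A: +{b}
  C via C→a: +{a}
  S via S→B: +{b}
  S via S→a: +{a}
  FIRST(S)={a,b}  FIRST(A)={a}  FIRST(B)={b}  FIRST(C)={a,b}
pass 2: (no change)
  FIRST(S)={a,b}  FIRST(A)={a}  FIRST(B)={b}  FIRST(C)={a,b}

FIRST(S) = ["a", "b"]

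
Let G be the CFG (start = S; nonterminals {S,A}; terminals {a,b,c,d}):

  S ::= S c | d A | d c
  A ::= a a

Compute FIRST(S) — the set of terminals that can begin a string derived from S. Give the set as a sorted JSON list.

FIRST sets, iterate to fixpoint:
round 1:
  A via A→a a: +{a}
  S via S→d A: +{d}
  FIRST(S)={d}  FIRST(A)={a}
round 2: — fixpoint
  FIRST(S)={d}  FIRST(A)={a}

FIRST(S) = ["d"]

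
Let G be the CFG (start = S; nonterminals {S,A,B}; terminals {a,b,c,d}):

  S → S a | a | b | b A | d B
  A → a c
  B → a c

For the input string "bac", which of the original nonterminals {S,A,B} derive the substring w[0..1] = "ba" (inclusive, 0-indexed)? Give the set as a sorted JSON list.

CNF form of G:
  S -> S T0 | T2 A | T3 B | a | b
  A -> T0 T1
  B -> T0 T1
  T0 -> a
  T1 -> c
  T2 -> b
  T3 -> d

Fill CYK table bottom-up — only the sub-triangle for w[0..1]:
  cell(0,0) b: {S,T2}  orig:{S}
  cell(1,1) a: {S,T0}  orig:{S}
  cell(0,1) ba: {S}

Original NTs in T[0,1] deriving "ba": ["S"]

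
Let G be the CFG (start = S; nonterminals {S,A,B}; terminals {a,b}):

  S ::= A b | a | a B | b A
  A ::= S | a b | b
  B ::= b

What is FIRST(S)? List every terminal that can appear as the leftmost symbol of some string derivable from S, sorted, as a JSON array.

Compute FIRST by fixpoint:
[1]
  A via A→a b: +{a}
  A via A→b: +{b}
  B via B→b: +{b}
  S via S→A b: +{a,b}
  FIRST(S)={a,b}  FIRST(A)={a,b}  FIRST(B)={b}
[2] (stable)
  FIRST(S)={a,b}  FIRST(A)={a,b}  FIRST(B)={b}

FIRST(S) = ["a", "b"]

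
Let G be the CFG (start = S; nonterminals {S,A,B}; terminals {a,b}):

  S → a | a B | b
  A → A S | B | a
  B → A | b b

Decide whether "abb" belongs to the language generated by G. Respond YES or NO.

Convert to CNF:
  S -> T1 B | a | b
  A -> A S | T0 T0 | a
  B -> A S | T0 T0 | a
  T0 -> b
  T1 -> a

CYK fill:
  T[0,0] 'a' = {A,B,S,T1}  orig:{A,B,S}
  T[1,1] 'b' = {S,T0}  orig:{S}
  T[2,2] 'b' = {S,T0}  orig:{S}
  T[0,1] 'ab' = {A,B}
  T[1,2] 'bb' = {A,B}
  T[0,2] 'abb' = {A,B,S}

S ∈ T[0,2] ⇒ YES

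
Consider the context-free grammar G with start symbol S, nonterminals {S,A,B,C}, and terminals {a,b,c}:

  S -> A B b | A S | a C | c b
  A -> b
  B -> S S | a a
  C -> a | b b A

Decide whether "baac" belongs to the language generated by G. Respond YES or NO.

CNF form of G:
  S -> A S | A X4 | T0 C | T2 T1
  A -> b
  B -> S S | T0 T0
  C -> T1 X3 | a
  T0 -> a
  T1 -> b
  T2 -> c
  X3 -> T1 A
  X4 -> B T1

CYK fill:
  [0..0]={A,T1}  "b"  orig:{A}
  [1..1]={C,T0}  "a"  orig:{C}
  [2..2]={C,T0}  "a"  orig:{C}
  [3..3]={T2}  "c"  orig:{}
  [0..1]=∅  "ba"
  [1..2]={B,S}  "aa"
  [2..3]=∅  "ac"
  [0..2]={S}  "baa"
  [1..3]=∅  "aac"
  [0..3]=∅  "baac"

S ∉ T[0,3] ⇒ NO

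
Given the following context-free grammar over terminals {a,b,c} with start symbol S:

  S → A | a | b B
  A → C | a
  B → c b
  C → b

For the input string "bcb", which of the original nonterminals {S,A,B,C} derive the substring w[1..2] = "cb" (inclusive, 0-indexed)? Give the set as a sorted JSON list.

CNF form of G:
  S -> T1 B | a | b
  A -> a | b
  B -> T0 T1
  C -> b
  T0 -> c
  T1 -> b

CYK table (by increasing span) (cells [i..j] with 1 ≤ i ≤ j ≤ 2 only):
  [1..1]={T0}  "c"  orig:{}
  [2..2]={A,C,S,T1}  "b"  orig:{A,C,S}
  [1..2]={B}  "cb"

Original NTs in T[1,2] deriving "cb": ["B"]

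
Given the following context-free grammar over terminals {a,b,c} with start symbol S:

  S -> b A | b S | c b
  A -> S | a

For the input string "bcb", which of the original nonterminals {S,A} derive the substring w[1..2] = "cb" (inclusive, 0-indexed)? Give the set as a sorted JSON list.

Convert to CNF:
  S -> T0 A | T0 S | T1 T0
  A -> T0 A | T0 S | T1 T0 | a
  T0 -> b
  T1 -> c

CYK fill — only the sub-triangle for w[1..2]:
  [1..1]={T1}  "c"  orig:{}
  [2..2]={T0}  "b"  orig:{}
  [1..2]={A,S}  "cb"

Original NTs in T[1,2] deriving "cb": ["A", "S"]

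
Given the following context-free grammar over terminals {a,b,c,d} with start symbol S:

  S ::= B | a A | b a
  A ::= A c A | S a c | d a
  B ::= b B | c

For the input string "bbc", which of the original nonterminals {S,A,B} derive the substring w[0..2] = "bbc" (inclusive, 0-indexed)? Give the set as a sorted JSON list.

Convert to CNF:
  S -> T1 A | T3 B | T3 T1 | c
  A -> A X4 | S X5 | T2 T1
  B -> T3 B | c
  T0 -> c
  T1 -> a
  T2 -> d
  T3 -> b
  X4 -> T0 A
  X5 -> T1 T0

CYK fill (cells [i..j] with 0 ≤ i ≤ j ≤ 2 only):
  cell(0,0) b: {T3}  orig:{}
  cell(1,1) b: {T3}  orig:{}
  cell(2,2) c: {B,S,T0}  orig:{B,S}
  cell(0,1) bb: ∅
  cell(1,2) bc: {B,S}
  cell(0,2) bbc: {B,S}

Original NTs in T[0,2] deriving "bbc": ["B", "S"]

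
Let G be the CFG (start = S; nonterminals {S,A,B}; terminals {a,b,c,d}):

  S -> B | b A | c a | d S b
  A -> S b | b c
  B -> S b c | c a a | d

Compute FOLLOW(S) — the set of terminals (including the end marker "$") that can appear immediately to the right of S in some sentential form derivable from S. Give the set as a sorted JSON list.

Compute FIRST by fixpoint:
pass 1:
  A via A→b c: +{b}
  B via B→c a a: +{c}
  B via B→d: +{d}
  S via S→B: +{c,d}
  S via S→b A: +{b}
  FIRST(S)={b,c,d}  FIRST(A)={b}  FIRST(B)={c,d}
pass 2:
  A via A→S b: +{c,d}
  B via B→S b c: +{b}
  FIRST(S)={b,c,d}  FIRST(A)={b,c,d}  FIRST(B)={b,c,d}
pass 3: (stable)
  FIRST(S)={b,c,d}  FIRST(A)={b,c,d}  FIRST(B)={b,c,d}

FOLLOW sets:
seed FOLLOW(S) with $
pass 1:
  A→S b: FOLLOW(S) ⊇ FIRST(b) = {b}; new: +{b}
  S→B: FOLLOW(B) ⊇ FOLLOW(S) ⊇ {$,b}; new: +{$,b}
  S→b A: FOLLOW(A) ⊇ FOLLOW(S) ⊇ {$,b}; new: +{$,b}
  S: {$,b}  A: {$,b}  B: {$,b}
pass 2: done
  S: {$,b}  A: {$,b}  B: {$,b}

FOLLOW(S) = ["$", "b"]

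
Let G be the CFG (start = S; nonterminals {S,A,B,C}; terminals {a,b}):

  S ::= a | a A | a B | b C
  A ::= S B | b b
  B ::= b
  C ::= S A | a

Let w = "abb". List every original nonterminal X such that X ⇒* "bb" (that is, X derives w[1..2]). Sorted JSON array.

Convert to CNF:
  S -> T0 C | T1 A | T1 B | a
  A -> S B | T0 T0
  B -> b
  C -> S A | a
  T0 -> b
  T1 -> a

Fill CYK table bottom-up, restricted to cells inside w[1..2]:
  T[1,1] 'b' = {B,T0}  orig:{B}
  T[2,2] 'b' = {B,T0}  orig:{B}
  T[1,2] 'bb' = {A}

Original NTs in T[1,2] deriving "bb": ["A"]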